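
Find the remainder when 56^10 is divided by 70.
Use repeated squaring. Binary(10) = 1010. Walk through the bits of the exponent 10 left-to-right: at each bit after the leading one, square the running value, then multiply by 56 if the bit is 1 (always reducing mod 70):
  bit 1 = 1 (leading): start with 56.
  bit 2 = 0: square 56^2 = 3136 ≡ 56 (mod 70).
  bit 3 = 1: square 56^2 = 3136 ≡ 56; bit is 1, so multiply 56·56 = 3136 ≡ 56 (mod 70).
  bit 4 = 0: square 56^2 = 3136 ≡ 56 (mod 70).
Final value: 56^10 ≡ 56 (mod 70).

Final answer: 56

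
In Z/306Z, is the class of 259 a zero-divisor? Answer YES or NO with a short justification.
NO

gcd(259, 306) = 1, so 259 is a unit in Z/306Z (it has a multiplicative inverse). A unit cannot be a zero-divisor: if 259·b ≡ 0 then multiplying both sides by 259^(−1) gives b ≡ 0. So 259 is not a zero-divisor.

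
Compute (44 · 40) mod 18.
Reduce the factors first: 44 ≡ 8, 40 ≡ 4 (mod 18), so 44 · 40 ≡ 8 · 4 (mod 18). 8 · 4 = 32. Dividing by 18: 32 = 1·18 + 14. So (44 · 40) mod 18 = 14.

Final answer: 14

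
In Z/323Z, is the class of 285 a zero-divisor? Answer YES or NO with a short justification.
gcd(285, 323) = 19 > 1, so 285 is not a unit in Z/323Z. In Z/nZ every nonzero non-unit is a zero-divisor: explicitly, take b = 323/gcd = 17 ≠ 0 (mod 323); then 285·17 = 4845 = 15·323, i.e. 285·17 ≡ 0 (mod 323). So 285 is a zero-divisor.

Final answer: YES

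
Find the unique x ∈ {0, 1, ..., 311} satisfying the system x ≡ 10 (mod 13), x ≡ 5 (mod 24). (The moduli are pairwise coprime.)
The moduli 13, 24 are pairwise coprime, so by the CRT there is a unique solution mod 13·24 = 312.
Solve by successive substitution. Start with x ≡ 10 (mod 13).
  Combine with x ≡ 5 (mod 24): write x = 10 + 13·t and require 10 + 13·t ≡ 5 (mod 24), i.e. 13·t ≡ 5 − 10 ≡ 19 (mod 24). Since 13^(−1) ≡ 13 (mod 24), t ≡ 13·19 ≡ 7 (mod 24). So x ≡ 10 + 13·7 = 101 (mod 312).
Unique solution in [0, 312): x = 101.

Final answer: x ≡ 101 (mod 312); the representative in [0, 312) is 101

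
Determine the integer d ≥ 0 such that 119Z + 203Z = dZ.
In the PID Z, (a, b) is generated by gcd(a, b). Compute gcd(203, 119) with the extended Euclidean algorithm, tracking rows (r, s, t) with s·203 + t·119 = r:
  row A: (203, 1, 0)   [1·203 + 0·119 = 203]
  row B: (119, 0, 1)   [0·203 + 1·119 = 119]
  203 = 1·119 + 84   → row C = row A − 1·row B = (84, 1, −1)   [check: 1·203 − 1·119 = 84]
  119 = 1·84 + 35   → row D = row B − 1·row C = (35, −1, 2)   [check: −1·203 + 2·119 = 35]
  84 = 2·35 + 14   → row E = row C − 2·row D = (14, 3, −5)   [check: 3·203 − 5·119 = 14]
  35 = 2·14 + 7   → row F = row D − 2·row E = (7, −7, 12)   [check: −7·203 + 12·119 = 7]
  14 = 2·7 + 0   → remainder 0, stop. gcd = 7 (last nonzero row F).
So gcd(119, 203) = 7, with Bézout identity −7·203 + 12·119 = 7. Containment (⊇): the Bézout identity exhibits 7 as an element of (119, 203), giving (7) ⊆ (119, 203). Containment (⊆): since 7 | 119 and 7 | 203 (119 = 7·17, 203 = 7·29), every Z-linear combination of 119 and 203 is divisible by 7, so (119, 203) ⊆ (7). Therefore (119, 203) = (7), d = 7.

Final answer: (119, 203) = (7); d = 7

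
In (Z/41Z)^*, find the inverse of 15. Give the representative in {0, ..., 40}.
15^(−1) ≡ 11 (mod 41)

Apply the extended Euclidean algorithm to (41, 15), tracking rows (r, s, t) with s·41 + t·15 = r. Each division r_prev = q·r_cur + r_new produces the new row as (previous row) − q·(current row):
  row A: (41, 1, 0)   [1·41 + 0·15 = 41]
  row B: (15, 0, 1)   [0·41 + 1·15 = 15]
  41 = 2·15 + 11   → row C = row A − 2·row B = (11, 1, −2)   [check: 1·41 − 2·15 = 11]
  15 = 1·11 + 4   → row D = row B − 1·row C = (4, −1, 3)   [check: −1·41 + 3·15 = 4]
  11 = 2·4 + 3   → row E = row C − 2·row D = (3, 3, −8)   [check: 3·41 − 8·15 = 3]
  4 = 1·3 + 1   → row F = row D − 1·row E = (1, −4, 11)   [check: −4·41 + 11·15 = 1]
  3 = 3·1 + 0   → remainder 0, stop. gcd = 1 (last nonzero row F).
The gcd is 1, so 15 is invertible mod 41. The last nonzero row gives −4·41 + 11·15 = 1, so t = 11. So 15^(−1) ≡ 11 (mod 41). Verify: 15 · 11 = 165 ≡ 1 (mod 41). ✓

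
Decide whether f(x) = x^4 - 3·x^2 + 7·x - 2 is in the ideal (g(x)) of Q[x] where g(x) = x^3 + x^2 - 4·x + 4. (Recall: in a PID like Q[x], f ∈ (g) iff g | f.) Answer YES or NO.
In Q[x] the ideal (g) consists of all multiples of g, so f ∈ (g) iff g | f, i.e. iff the remainder of f on division by g is 0. Divide f by g (g is monic, so eliminate the leading term of the running remainder at each step):
  leading term x^4: subtract (x)·g(x) = x^4 + x^3 - 4·x^2 + 4·x, leaving -x^3 + x^2 + 3·x - 2
  leading term -x^3: subtract (-1)·g(x) = -x^3 - x^2 + 4·x - 4, leaving 2·x^2 - x + 2
The remainder r(x) = 2·x^2 - x + 2 ≠ 0 (and deg r < deg g), so g ∤ f, i.e. f ∉ (g).

Final answer: NO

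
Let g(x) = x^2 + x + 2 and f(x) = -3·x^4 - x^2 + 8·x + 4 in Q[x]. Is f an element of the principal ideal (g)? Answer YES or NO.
YES

In Q[x] the ideal (g) consists of all multiples of g, so f ∈ (g) iff g | f, i.e. iff the remainder of f on division by g is 0. Divide f by g (g is monic, so eliminate the leading term of the running remainder at each step):
  leading term -3·x^4: subtract (-3·x^2)·g(x) = -3·x^4 - 3·x^3 - 6·x^2, leaving 3·x^3 + 5·x^2 + 8·x + 4
  leading term 3·x^3: subtract (3·x)·g(x) = 3·x^3 + 3·x^2 + 6·x, leaving 2·x^2 + 2·x + 4
  leading term 2·x^2: subtract (2)·g(x) = 2·x^2 + 2·x + 4, leaving 0
The remainder is 0, so f(x) = g(x) · h(x) with h(x) = -3·x^2 + 3·x + 2. Hence g | f, i.e. f ∈ (g).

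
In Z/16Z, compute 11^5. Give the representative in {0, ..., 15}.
Use repeated squaring. Binary(5) = 101. Walk through the bits of the exponent 5 left-to-right: at each bit after the leading one, square the running value, then multiply by 11 if the bit is 1 (always reducing mod 16):
  bit 1 = 1 (leading): start with 11.
  bit 2 = 0: square 11^2 = 121 ≡ 9 (mod 16).
  bit 3 = 1: square 9^2 = 81 ≡ 1; bit is 1, so multiply 1·11 = 11 (mod 16).
Final value: 11^5 ≡ 11 (mod 16).

Final answer: 11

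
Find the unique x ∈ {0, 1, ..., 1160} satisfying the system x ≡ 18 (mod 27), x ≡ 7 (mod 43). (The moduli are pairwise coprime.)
x ≡ 1125 (mod 1161); the representative in [0, 1161) is 1125

The moduli 27, 43 are pairwise coprime, so by the CRT there is a unique solution mod 27·43 = 1161.
Solve by successive substitution. Start with x ≡ 18 (mod 27).
  Combine with x ≡ 7 (mod 43): write x = 18 + 27·t and require 18 + 27·t ≡ 7 (mod 43), i.e. 27·t ≡ 7 − 18 ≡ 32 (mod 43). Since 27^(−1) ≡ 8 (mod 43), t ≡ 8·32 ≡ 41 (mod 43). So x ≡ 18 + 27·41 = 1125 (mod 1161).
Unique solution in [0, 1161): x = 1125.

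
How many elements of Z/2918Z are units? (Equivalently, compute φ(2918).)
Z/2918Z has φ(2918) = 1458 units

An element a ∈ Z/2918Z is a unit iff gcd(a, 2918) = 1, so the number of units is φ(2918). φ is multiplicative, with φ(p^e) = p^e − p^(e−1). Factorise 2918 = 2 · 1459. Then
  φ(2918) = (2 − 1) · (1459 − 1) = 1 · 1458 = 1458.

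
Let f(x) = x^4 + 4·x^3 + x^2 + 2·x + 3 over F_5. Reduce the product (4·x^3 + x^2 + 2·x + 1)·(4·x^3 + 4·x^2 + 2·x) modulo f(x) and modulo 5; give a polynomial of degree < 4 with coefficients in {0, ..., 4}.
Multiply as integer polynomials: a · b = 16·x^6 + 20·x^5 + 20·x^4 + 14·x^3 + 8·x^2 + 2·x. Reducing coefficients mod 5: a · b ≡ x^6 + 4·x^3 + 3·x^2 + 2·x. Now divide by f(x) = x^4 + 4·x^3 + x^2 + 2·x + 3 in F_5[x], eliminating the leading term at each step:
  leading term x^6: subtract (x^2)·f(x) = x^6 + 4·x^5 + x^4 + 2·x^3 + 3·x^2, leaving x^5 + 4·x^4 + 2·x^3 + 2·x (coefficients mod 5)
  leading term x^5: subtract (x)·f(x) = x^5 + 4·x^4 + x^3 + 2·x^2 + 3·x, leaving x^3 + 3·x^2 + 4·x (coefficients mod 5)
The degree is now < 4, so this is the remainder. Hence a · b ≡ x^3 + 3·x^2 + 4·x in F_5[x]/(f).

Final answer: a · b ≡ x^3 + 3·x^2 + 4·x (mod f(x))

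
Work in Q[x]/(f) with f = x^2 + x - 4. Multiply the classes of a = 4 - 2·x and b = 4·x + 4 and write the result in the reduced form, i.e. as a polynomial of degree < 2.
a · b ≡ 16·x - 16 (mod f(x))

First multiply in Q[x] without reducing: a · b = -8·x^2 + 8·x + 16. Now divide by f(x) = x^2 + x - 4, eliminating the leading term at each step:
  leading term -8·x^2: subtract (-8)·f(x) = -8·x^2 - 8·x + 32, leaving 16·x - 16
The degree is now < 2, so this is the remainder. Hence a · b ≡ 16·x - 16 in Q[x]/(f).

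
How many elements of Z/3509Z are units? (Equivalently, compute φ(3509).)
Z/3509Z has φ(3509) = 3080 units

An element a ∈ Z/3509Z is a unit iff gcd(a, 3509) = 1, so the number of units is φ(3509). φ is multiplicative, with φ(p^e) = p^e − p^(e−1). Factorise 3509 = 11^2 · 29. Then
  φ(3509) = (11^2 − 11^1) · (29 − 1) = 110 · 28 = 3080.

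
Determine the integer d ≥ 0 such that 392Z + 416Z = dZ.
In the PID Z, (a, b) is generated by gcd(a, b). Compute gcd(416, 392) with the extended Euclidean algorithm, tracking rows (r, s, t) with s·416 + t·392 = r:
  row A: (416, 1, 0)   [1·416 + 0·392 = 416]
  row B: (392, 0, 1)   [0·416 + 1·392 = 392]
  416 = 1·392 + 24   → row C = row A − 1·row B = (24, 1, −1)   [check: 1·416 − 1·392 = 24]
  392 = 16·24 + 8   → row D = row B − 16·row C = (8, −16, 17)   [check: −16·416 + 17·392 = 8]
  24 = 3·8 + 0   → remainder 0, stop. gcd = 8 (last nonzero row D).
So gcd(392, 416) = 8, with Bézout identity −16·416 + 17·392 = 8. Containment (⊇): the Bézout identity exhibits 8 as an element of (392, 416), giving (8) ⊆ (392, 416). Containment (⊆): since 8 | 392 and 8 | 416 (392 = 8·49, 416 = 8·52), every Z-linear combination of 392 and 416 is divisible by 8, so (392, 416) ⊆ (8). Therefore (392, 416) = (8), d = 8.

Final answer: (392, 416) = (8); d = 8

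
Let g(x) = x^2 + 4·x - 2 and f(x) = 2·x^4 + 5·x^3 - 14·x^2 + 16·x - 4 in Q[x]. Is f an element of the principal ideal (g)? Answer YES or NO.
In Q[x] the ideal (g) consists of all multiples of g, so f ∈ (g) iff g | f, i.e. iff the remainder of f on division by g is 0. Divide f by g (g is monic, so eliminate the leading term of the running remainder at each step):
  leading term 2·x^4: subtract (2·x^2)·g(x) = 2·x^4 + 8·x^3 - 4·x^2, leaving -3·x^3 - 10·x^2 + 16·x - 4
  leading term -3·x^3: subtract (-3·x)·g(x) = -3·x^3 - 12·x^2 + 6·x, leaving 2·x^2 + 10·x - 4
  leading term 2·x^2: subtract (2)·g(x) = 2·x^2 + 8·x - 4, leaving 2·x
The remainder r(x) = 2·x ≠ 0 (and deg r < deg g), so g ∤ f, i.e. f ∉ (g).

Final answer: NO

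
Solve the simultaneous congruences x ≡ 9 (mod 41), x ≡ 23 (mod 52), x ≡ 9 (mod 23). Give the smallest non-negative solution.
x ≡ 1895 (mod 49036); the representative in [0, 49036) is 1895

The moduli 41, 52, 23 are pairwise coprime, so by the CRT there is a unique solution mod 41·52·23 = 49036.
Solve by successive substitution. Start with x ≡ 9 (mod 41).
  Combine with x ≡ 23 (mod 52): write x = 9 + 41·t and require 9 + 41·t ≡ 23 (mod 52), i.e. 41·t ≡ 23 − 9 ≡ 14 (mod 52). Since 41^(−1) ≡ 33 (mod 52), t ≡ 33·14 ≡ 46 (mod 52). So x ≡ 9 + 41·46 = 1895 (mod 2132).
  Combine with x ≡ 9 (mod 23): write x = 1895 + 2132·t and require 1895 + 2132·t ≡ 9 (mod 23), i.e. 2132·t ≡ 9 − 1895 ≡ 0 (mod 23). Since 2132^(−1) ≡ 13 (mod 23) (2132 ≡ 16 (mod 23)), t ≡ 13·0 ≡ 0 (mod 23). So x ≡ 1895 + 2132·0 = 1895 (mod 49036).
Unique solution in [0, 49036): x = 1895.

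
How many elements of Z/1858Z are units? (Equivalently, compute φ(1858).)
Z/1858Z has φ(1858) = 928 units

An element a ∈ Z/1858Z is a unit iff gcd(a, 1858) = 1, so the number of units is φ(1858). φ is multiplicative, with φ(p^e) = p^e − p^(e−1). Factorise 1858 = 2 · 929. Then
  φ(1858) = (2 − 1) · (929 − 1) = 1 · 928 = 928.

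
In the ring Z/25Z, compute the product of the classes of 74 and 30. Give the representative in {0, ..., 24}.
20

Reduce the factors first: 74 ≡ 24, 30 ≡ 5 (mod 25), so 74 · 30 ≡ 24 · 5 (mod 25). 24 · 5 = 120. Dividing by 25: 120 = 4·25 + 20. So (74 · 30) mod 25 = 20.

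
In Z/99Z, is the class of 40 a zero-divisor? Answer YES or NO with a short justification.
NO

gcd(40, 99) = 1, so 40 is a unit in Z/99Z (it has a multiplicative inverse). A unit cannot be a zero-divisor: if 40·b ≡ 0 then multiplying both sides by 40^(−1) gives b ≡ 0. So 40 is not a zero-divisor.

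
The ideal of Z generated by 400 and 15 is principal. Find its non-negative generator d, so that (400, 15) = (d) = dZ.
(400, 15) = (5); d = 5

In the PID Z, (a, b) is generated by gcd(a, b). Compute gcd(400, 15) with the extended Euclidean algorithm, tracking rows (r, s, t) with s·400 + t·15 = r:
  row A: (400, 1, 0)   [1·400 + 0·15 = 400]
  row B: (15, 0, 1)   [0·400 + 1·15 = 15]
  400 = 26·15 + 10   → row C = row A − 26·row B = (10, 1, −26)   [check: 1·400 − 26·15 = 10]
  15 = 1·10 + 5   → row D = row B − 1·row C = (5, −1, 27)   [check: −1·400 + 27·15 = 5]
  10 = 2·5 + 0   → remainder 0, stop. gcd = 5 (last nonzero row D).
So gcd(400, 15) = 5, with Bézout identity −1·400 + 27·15 = 5. Containment (⊇): the Bézout identity exhibits 5 as an element of (400, 15), giving (5) ⊆ (400, 15). Containment (⊆): since 5 | 400 and 5 | 15 (400 = 5·80, 15 = 5·3), every Z-linear combination of 400 and 15 is divisible by 5, so (400, 15) ⊆ (5). Therefore (400, 15) = (5), d = 5.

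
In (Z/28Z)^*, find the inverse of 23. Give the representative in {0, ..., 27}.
Apply the extended Euclidean algorithm to (28, 23), tracking rows (r, s, t) with s·28 + t·23 = r. Each division r_prev = q·r_cur + r_new produces the new row as (previous row) − q·(current row):
  row A: (28, 1, 0)   [1·28 + 0·23 = 28]
  row B: (23, 0, 1)   [0·28 + 1·23 = 23]
  28 = 1·23 + 5   → row C = row A − 1·row B = (5, 1, −1)   [check: 1·28 − 1·23 = 5]
  23 = 4·5 + 3   → row D = row B − 4·row C = (3, −4, 5)   [check: −4·28 + 5·23 = 3]
  5 = 1·3 + 2   → row E = row C − 1·row D = (2, 5, −6)   [check: 5·28 − 6·23 = 2]
  3 = 1·2 + 1   → row F = row D − 1·row E = (1, −9, 11)   [check: −9·28 + 11·23 = 1]
  2 = 2·1 + 0   → remainder 0, stop. gcd = 1 (last nonzero row F).
The gcd is 1, so 23 is invertible mod 28. The last nonzero row gives −9·28 + 11·23 = 1, so t = 11. So 23^(−1) ≡ 11 (mod 28). Verify: 23 · 11 = 253 ≡ 1 (mod 28). ✓

Final answer: 23^(−1) ≡ 11 (mod 28)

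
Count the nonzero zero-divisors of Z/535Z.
Z/535Z has 110 nonzero zero-divisors

In Z/535Z each nonzero element is either a unit (gcd with 535 is 1) or a zero-divisor (gcd > 1). The number of units is φ(535): factorise 535 = 5 · 107, so φ(535) = (5 − 1) · (107 − 1) = 4 · 106 = 424. The nonzero elements number 535 − 1 = 534. Hence the nonzero zero-divisors number 534 − 424 = 110.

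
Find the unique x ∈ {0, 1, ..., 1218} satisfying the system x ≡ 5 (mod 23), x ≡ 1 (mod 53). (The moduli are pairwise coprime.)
The moduli 23, 53 are pairwise coprime, so by the CRT there is a unique solution mod 23·53 = 1219.
Solve by successive substitution. Start with x ≡ 5 (mod 23).
  Combine with x ≡ 1 (mod 53): write x = 5 + 23·t and require 5 + 23·t ≡ 1 (mod 53), i.e. 23·t ≡ 1 − 5 ≡ 49 (mod 53). Since 23^(−1) ≡ 30 (mod 53), t ≡ 30·49 ≡ 39 (mod 53). So x ≡ 5 + 23·39 = 902 (mod 1219).
Unique solution in [0, 1219): x = 902.

Final answer: x ≡ 902 (mod 1219); the representative in [0, 1219) is 902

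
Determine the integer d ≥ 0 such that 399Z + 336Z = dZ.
(399, 336) = (21); d = 21

In the PID Z, (a, b) is generated by gcd(a, b). Compute gcd(399, 336) with the extended Euclidean algorithm, tracking rows (r, s, t) with s·399 + t·336 = r:
  row A: (399, 1, 0)   [1·399 + 0·336 = 399]
  row B: (336, 0, 1)   [0·399 + 1·336 = 336]
  399 = 1·336 + 63   → row C = row A − 1·row B = (63, 1, −1)   [check: 1·399 − 1·336 = 63]
  336 = 5·63 + 21   → row D = row B − 5·row C = (21, −5, 6)   [check: −5·399 + 6·336 = 21]
  63 = 3·21 + 0   → remainder 0, stop. gcd = 21 (last nonzero row D).
So gcd(399, 336) = 21, with Bézout identity −5·399 + 6·336 = 21. Containment (⊇): the Bézout identity exhibits 21 as an element of (399, 336), giving (21) ⊆ (399, 336). Containment (⊆): since 21 | 399 and 21 | 336 (399 = 21·19, 336 = 21·16), every Z-linear combination of 399 and 336 is divisible by 21, so (399, 336) ⊆ (21). Therefore (399, 336) = (21), d = 21.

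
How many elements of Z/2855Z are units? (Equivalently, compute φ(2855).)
An element a ∈ Z/2855Z is a unit iff gcd(a, 2855) = 1, so the number of units is φ(2855). φ is multiplicative, with φ(p^e) = p^e − p^(e−1). Factorise 2855 = 5 · 571. Then
  φ(2855) = (5 − 1) · (571 − 1) = 4 · 570 = 2280.

Final answer: Z/2855Z has φ(2855) = 2280 units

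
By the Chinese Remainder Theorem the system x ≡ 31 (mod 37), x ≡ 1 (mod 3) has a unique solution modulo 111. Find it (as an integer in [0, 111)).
x ≡ 31 (mod 111); the representative in [0, 111) is 31

The moduli 37, 3 are pairwise coprime, so by the CRT there is a unique solution mod 37·3 = 111.
Solve by successive substitution. Start with x ≡ 31 (mod 37).
  Combine with x ≡ 1 (mod 3): write x = 31 + 37·t and require 31 + 37·t ≡ 1 (mod 3), i.e. 37·t ≡ 1 − 31 ≡ 0 (mod 3). Since 37^(−1) ≡ 1 (mod 3) (37 ≡ 1 (mod 3)), t ≡ 1·0 ≡ 0 (mod 3). So x ≡ 31 + 37·0 = 31 (mod 111).
Unique solution in [0, 111): x = 31.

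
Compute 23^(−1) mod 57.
23^(−1) ≡ 5 (mod 57)

Apply the extended Euclidean algorithm to (57, 23), tracking rows (r, s, t) with s·57 + t·23 = r. Each division r_prev = q·r_cur + r_new produces the new row as (previous row) − q·(current row):
  row A: (57, 1, 0)   [1·57 + 0·23 = 57]
  row B: (23, 0, 1)   [0·57 + 1·23 = 23]
  57 = 2·23 + 11   → row C = row A − 2·row B = (11, 1, −2)   [check: 1·57 − 2·23 = 11]
  23 = 2·11 + 1   → row D = row B − 2·row C = (1, −2, 5)   [check: −2·57 + 5·23 = 1]
  11 = 11·1 + 0   → remainder 0, stop. gcd = 1 (last nonzero row D).
The gcd is 1, so 23 is invertible mod 57. The last nonzero row gives −2·57 + 5·23 = 1, so t = 5. So 23^(−1) ≡ 5 (mod 57). Verify: 23 · 5 = 115 ≡ 1 (mod 57). ✓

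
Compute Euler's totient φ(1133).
φ is multiplicative, with φ(p^e) = p^e − p^(e−1). Factorise 1133 = 11 · 103. Then
  φ(1133) = (11 − 1) · (103 − 1) = 10 · 102 = 1020.

Final answer: φ(1133) = 1020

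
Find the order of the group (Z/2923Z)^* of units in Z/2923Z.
(Z/2923Z)^* consists of the classes a with gcd(a, 2923) = 1, so its order is φ(2923). φ is multiplicative, with φ(p^e) = p^e − p^(e−1). Factorise 2923 = 37 · 79. Then
  φ(2923) = (37 − 1) · (79 − 1) = 36 · 78 = 2808.
Thus |(Z/2923Z)^*| = 2808.

Final answer: |(Z/2923Z)^*| = 2808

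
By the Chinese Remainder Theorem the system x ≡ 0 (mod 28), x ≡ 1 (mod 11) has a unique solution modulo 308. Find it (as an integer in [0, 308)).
The moduli 28, 11 are pairwise coprime, so by the CRT there is a unique solution mod 28·11 = 308.
Solve by successive substitution. Start with x ≡ 0 (mod 28).
  Combine with x ≡ 1 (mod 11): write x = 28·t and require 28·t ≡ 1 (mod 11). Since 28^(−1) ≡ 2 (mod 11) (28 ≡ 6 (mod 11)), t ≡ 2·1 ≡ 2 (mod 11). So x ≡ 28·2 = 56 (mod 308).
Unique solution in [0, 308): x = 56.

Final answer: x ≡ 56 (mod 308); the representative in [0, 308) is 56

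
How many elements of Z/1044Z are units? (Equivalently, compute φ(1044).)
An element a ∈ Z/1044Z is a unit iff gcd(a, 1044) = 1, so the number of units is φ(1044). φ is multiplicative, with φ(p^e) = p^e − p^(e−1). Factorise 1044 = 2^2 · 3^2 · 29. Then
  φ(1044) = (2^2 − 2^1) · (3^2 − 3^1) · (29 − 1) = 2 · 6 · 28 = 336.

Final answer: Z/1044Z has φ(1044) = 336 units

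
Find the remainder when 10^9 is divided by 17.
Use repeated squaring. Binary(9) = 1001. Walk through the bits of the exponent 9 left-to-right: at each bit after the leading one, square the running value, then multiply by 10 if the bit is 1 (always reducing mod 17):
  bit 1 = 1 (leading): start with 10.
  bit 2 = 0: square 10^2 = 100 ≡ 15 (mod 17).
  bit 3 = 0: square 15^2 = 225 ≡ 4 (mod 17).
  bit 4 = 1: square 4^2 = 16; bit is 1, so multiply 16·10 = 160 ≡ 7 (mod 17).
Final value: 10^9 ≡ 7 (mod 17).

Final answer: 7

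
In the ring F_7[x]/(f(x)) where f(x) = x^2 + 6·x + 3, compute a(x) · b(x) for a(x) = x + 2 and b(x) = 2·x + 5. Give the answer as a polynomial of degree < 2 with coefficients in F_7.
Multiply as integer polynomials: a · b = 2·x^2 + 9·x + 10. Reducing coefficients mod 7: a · b ≡ 2·x^2 + 2·x + 3. Now divide by f(x) = x^2 + 6·x + 3 in F_7[x], eliminating the leading term at each step:
  leading term 2·x^2: subtract (2)·f(x) = 2·x^2 + 5·x + 6, leaving 4·x + 4 (coefficients mod 7)
The degree is now < 2, so this is the remainder. Hence a · b ≡ 4·x + 4 in F_7[x]/(f).

Final answer: a · b ≡ 4·x + 4 (mod f(x))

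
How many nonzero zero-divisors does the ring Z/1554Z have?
In Z/1554Z each nonzero element is either a unit (gcd with 1554 is 1) or a zero-divisor (gcd > 1). The number of units is φ(1554): factorise 1554 = 2 · 3 · 7 · 37, so φ(1554) = (2 − 1) · (3 − 1) · (7 − 1) · (37 − 1) = 1 · 2 · 6 · 36 = 432. The nonzero elements number 1554 − 1 = 1553. Hence the nonzero zero-divisors number 1553 − 432 = 1121.

Final answer: Z/1554Z has 1121 nonzero zero-divisors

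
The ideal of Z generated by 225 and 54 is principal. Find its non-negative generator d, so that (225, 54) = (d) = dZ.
(225, 54) = (9); d = 9

In the PID Z, (a, b) is generated by gcd(a, b). Compute gcd(225, 54) with the extended Euclidean algorithm, tracking rows (r, s, t) with s·225 + t·54 = r:
  row A: (225, 1, 0)   [1·225 + 0·54 = 225]
  row B: (54, 0, 1)   [0·225 + 1·54 = 54]
  225 = 4·54 + 9   → row C = row A − 4·row B = (9, 1, −4)   [check: 1·225 − 4·54 = 9]
  54 = 6·9 + 0   → remainder 0, stop. gcd = 9 (last nonzero row C).
So gcd(225, 54) = 9, with Bézout identity 1·225 − 4·54 = 9. Containment (⊇): the Bézout identity exhibits 9 as an element of (225, 54), giving (9) ⊆ (225, 54). Containment (⊆): since 9 | 225 and 9 | 54 (225 = 9·25, 54 = 9·6), every Z-linear combination of 225 and 54 is divisible by 9, so (225, 54) ⊆ (9). Therefore (225, 54) = (9), d = 9.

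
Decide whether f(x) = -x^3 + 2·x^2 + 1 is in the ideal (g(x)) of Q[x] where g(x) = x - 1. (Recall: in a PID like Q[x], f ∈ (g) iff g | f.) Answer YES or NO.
NO

In Q[x] the ideal (g) consists of all multiples of g, so f ∈ (g) iff g | f, i.e. iff the remainder of f on division by g is 0. Divide f by g (g is monic, so eliminate the leading term of the running remainder at each step):
  leading term -x^3: subtract (-x^2)·g(x) = -x^3 + x^2, leaving x^2 + 1
  leading term x^2: subtract (x)·g(x) = x^2 - x, leaving x + 1
  leading term x: subtract (1)·g(x) = x - 1, leaving 2
The remainder r(x) = 2 ≠ 0 (and deg r < deg g), so g ∤ f, i.e. f ∉ (g).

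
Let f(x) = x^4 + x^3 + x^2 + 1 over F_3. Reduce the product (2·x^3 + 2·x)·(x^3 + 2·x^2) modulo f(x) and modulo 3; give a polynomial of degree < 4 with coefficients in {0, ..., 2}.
a · b ≡ x^3 + x + 2 (mod f(x))

Multiply as integer polynomials: a · b = 2·x^6 + 4·x^5 + 2·x^4 + 4·x^3. Reducing coefficients mod 3: a · b ≡ 2·x^6 + x^5 + 2·x^4 + x^3. Now divide by f(x) = x^4 + x^3 + x^2 + 1 in F_3[x], eliminating the leading term at each step:
  leading term 2·x^6: subtract (2·x^2)·f(x) = 2·x^6 + 2·x^5 + 2·x^4 + 2·x^2, leaving 2·x^5 + x^3 + x^2 (coefficients mod 3)
  leading term 2·x^5: subtract (2·x)·f(x) = 2·x^5 + 2·x^4 + 2·x^3 + 2·x, leaving x^4 + 2·x^3 + x^2 + x (coefficients mod 3)
  leading term x^4: subtract (1)·f(x) = x^4 + x^3 + x^2 + 1, leaving x^3 + x + 2 (coefficients mod 3)
The degree is now < 4, so this is the remainder. Hence a · b ≡ x^3 + x + 2 in F_3[x]/(f).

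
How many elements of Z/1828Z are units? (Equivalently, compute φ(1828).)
An element a ∈ Z/1828Z is a unit iff gcd(a, 1828) = 1, so the number of units is φ(1828). φ is multiplicative, with φ(p^e) = p^e − p^(e−1). Factorise 1828 = 2^2 · 457. Then
  φ(1828) = (2^2 − 2^1) · (457 − 1) = 2 · 456 = 912.

Final answer: Z/1828Z has φ(1828) = 912 units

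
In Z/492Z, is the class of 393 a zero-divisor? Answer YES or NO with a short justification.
gcd(393, 492) = 3 > 1, so 393 is not a unit in Z/492Z. In Z/nZ every nonzero non-unit is a zero-divisor: explicitly, take b = 492/gcd = 164 ≠ 0 (mod 492); then 393·164 = 64452 = 131·492, i.e. 393·164 ≡ 0 (mod 492). So 393 is a zero-divisor.

Final answer: YES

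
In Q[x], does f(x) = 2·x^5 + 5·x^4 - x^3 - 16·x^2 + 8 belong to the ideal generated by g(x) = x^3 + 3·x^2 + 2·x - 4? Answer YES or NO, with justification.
In Q[x] the ideal (g) consists of all multiples of g, so f ∈ (g) iff g | f, i.e. iff the remainder of f on division by g is 0. Divide f by g (g is monic, so eliminate the leading term of the running remainder at each step):
  leading term 2·x^5: subtract (2·x^2)·g(x) = 2·x^5 + 6·x^4 + 4·x^3 - 8·x^2, leaving -x^4 - 5·x^3 - 8·x^2 + 8
  leading term -x^4: subtract (-x)·g(x) = -x^4 - 3·x^3 - 2·x^2 + 4·x, leaving -2·x^3 - 6·x^2 - 4·x + 8
  leading term -2·x^3: subtract (-2)·g(x) = -2·x^3 - 6·x^2 - 4·x + 8, leaving 0
The remainder is 0, so f(x) = g(x) · h(x) with h(x) = 2·x^2 - x - 2. Hence g | f, i.e. f ∈ (g).

Final answer: YES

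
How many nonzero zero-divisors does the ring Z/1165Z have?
Z/1165Z has 236 nonzero zero-divisors

In Z/1165Z each nonzero element is either a unit (gcd with 1165 is 1) or a zero-divisor (gcd > 1). The number of units is φ(1165): factorise 1165 = 5 · 233, so φ(1165) = (5 − 1) · (233 − 1) = 4 · 232 = 928. The nonzero elements number 1165 − 1 = 1164. Hence the nonzero zero-divisors number 1164 − 928 = 236.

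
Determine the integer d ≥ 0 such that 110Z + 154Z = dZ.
In the PID Z, (a, b) is generated by gcd(a, b). Compute gcd(154, 110) with the extended Euclidean algorithm, tracking rows (r, s, t) with s·154 + t·110 = r:
  row A: (154, 1, 0)   [1·154 + 0·110 = 154]
  row B: (110, 0, 1)   [0·154 + 1·110 = 110]
  154 = 1·110 + 44   → row C = row A − 1·row B = (44, 1, −1)   [check: 1·154 − 1·110 = 44]
  110 = 2·44 + 22   → row D = row B − 2·row C = (22, −2, 3)   [check: −2·154 + 3·110 = 22]
  44 = 2·22 + 0   → remainder 0, stop. gcd = 22 (last nonzero row D).
So gcd(110, 154) = 22, with Bézout identity −2·154 + 3·110 = 22. Containment (⊇): the Bézout identity exhibits 22 as an element of (110, 154), giving (22) ⊆ (110, 154). Containment (⊆): since 22 | 110 and 22 | 154 (110 = 22·5, 154 = 22·7), every Z-linear combination of 110 and 154 is divisible by 22, so (110, 154) ⊆ (22). Therefore (110, 154) = (22), d = 22.

Final answer: (110, 154) = (22); d = 22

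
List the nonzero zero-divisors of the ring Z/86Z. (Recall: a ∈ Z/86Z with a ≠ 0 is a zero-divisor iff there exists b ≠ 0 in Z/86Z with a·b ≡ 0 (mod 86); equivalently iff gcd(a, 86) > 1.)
nonzero zero-divisors of Z/86Z = {2, 4, 6, 8, 10, 12, 14, 16, 18, 20, 22, 24, 26, 28, 30, 32, 34, 36, 38, 40, 42, 43, 44, 46, 48, 50, 52, 54, 56, 58, 60, 62, 64, 66, 68, 70, 72, 74, 76, 78, 80, 82, 84}

An element a ∈ Z/86Z (with a ≠ 0) is a zero-divisor iff gcd(a, 86) > 1 (because a is a unit precisely when gcd(a, n) = 1, and in Z/nZ every nonzero, non-unit element is a zero-divisor). Scan a = 1, ..., 85 and keep those with gcd(a, 86) > 1:
  gcd(2, 86) = 2, gcd(4, 86) = 2, gcd(6, 86) = 2, gcd(8, 86) = 2, gcd(10, 86) = 2, gcd(12, 86) = 2, gcd(14, 86) = 2, gcd(16, 86) = 2, gcd(18, 86) = 2, gcd(20, 86) = 2, gcd(22, 86) = 2, gcd(24, 86) = 2, gcd(26, 86) = 2, gcd(28, 86) = 2, gcd(30, 86) = 2, gcd(32, 86) = 2, gcd(34, 86) = 2, gcd(36, 86) = 2, gcd(38, 86) = 2, gcd(40, 86) = 2, gcd(42, 86) = 2, gcd(43, 86) = 43, gcd(44, 86) = 2, gcd(46, 86) = 2, gcd(48, 86) = 2, gcd(50, 86) = 2, gcd(52, 86) = 2, gcd(54, 86) = 2, gcd(56, 86) = 2, gcd(58, 86) = 2, gcd(60, 86) = 2, gcd(62, 86) = 2, gcd(64, 86) = 2, gcd(66, 86) = 2, gcd(68, 86) = 2, gcd(70, 86) = 2, gcd(72, 86) = 2, gcd(74, 86) = 2, gcd(76, 86) = 2, gcd(78, 86) = 2, gcd(80, 86) = 2, gcd(82, 86) = 2, gcd(84, 86) = 2.
All other a ∈ {1, ..., 85} have gcd(a, 86) = 1 and are units. So the nonzero zero-divisors are exactly the 43 values of a appearing in this scan.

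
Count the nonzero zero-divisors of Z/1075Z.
In Z/1075Z each nonzero element is either a unit (gcd with 1075 is 1) or a zero-divisor (gcd > 1). The number of units is φ(1075): factorise 1075 = 5^2 · 43, so φ(1075) = (5^2 − 5^1) · (43 − 1) = 20 · 42 = 840. The nonzero elements number 1075 − 1 = 1074. Hence the nonzero zero-divisors number 1074 − 840 = 234.

Final answer: Z/1075Z has 234 nonzero zero-divisors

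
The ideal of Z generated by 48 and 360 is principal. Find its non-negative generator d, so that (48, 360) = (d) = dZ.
(48, 360) = (24); d = 24

In the PID Z, (a, b) is generated by gcd(a, b). Compute gcd(360, 48) with the extended Euclidean algorithm, tracking rows (r, s, t) with s·360 + t·48 = r:
  row A: (360, 1, 0)   [1·360 + 0·48 = 360]
  row B: (48, 0, 1)   [0·360 + 1·48 = 48]
  360 = 7·48 + 24   → row C = row A − 7·row B = (24, 1, −7)   [check: 1·360 − 7·48 = 24]
  48 = 2·24 + 0   → remainder 0, stop. gcd = 24 (last nonzero row C).
So gcd(48, 360) = 24, with Bézout identity 1·360 − 7·48 = 24. Containment (⊇): the Bézout identity exhibits 24 as an element of (48, 360), giving (24) ⊆ (48, 360). Containment (⊆): since 24 | 48 and 24 | 360 (48 = 24·2, 360 = 24·15), every Z-linear combination of 48 and 360 is divisible by 24, so (48, 360) ⊆ (24). Therefore (48, 360) = (24), d = 24.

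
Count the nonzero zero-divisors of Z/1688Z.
In Z/1688Z each nonzero element is either a unit (gcd with 1688 is 1) or a zero-divisor (gcd > 1). The number of units is φ(1688): factorise 1688 = 2^3 · 211, so φ(1688) = (2^3 − 2^2) · (211 − 1) = 4 · 210 = 840. The nonzero elements number 1688 − 1 = 1687. Hence the nonzero zero-divisors number 1687 − 840 = 847.

Final answer: Z/1688Z has 847 nonzero zero-divisors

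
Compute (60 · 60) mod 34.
30

Reduce the factors first: 60 ≡ 26, 60 ≡ 26 (mod 34), so 60 · 60 ≡ 26 · 26 (mod 34). 26 · 26 = 676. Dividing by 34: 676 = 19·34 + 30. So (60 · 60) mod 34 = 30.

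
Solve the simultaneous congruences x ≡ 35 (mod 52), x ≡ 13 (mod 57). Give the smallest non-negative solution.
The moduli 52, 57 are pairwise coprime, so by the CRT there is a unique solution mod 52·57 = 2964.
Solve by successive substitution. Start with x ≡ 35 (mod 52).
  Combine with x ≡ 13 (mod 57): write x = 35 + 52·t and require 35 + 52·t ≡ 13 (mod 57), i.e. 52·t ≡ 13 − 35 ≡ 35 (mod 57). Since 52^(−1) ≡ 34 (mod 57), t ≡ 34·35 ≡ 50 (mod 57). So x ≡ 35 + 52·50 = 2635 (mod 2964).
Unique solution in [0, 2964): x = 2635.

Final answer: x ≡ 2635 (mod 2964); the representative in [0, 2964) is 2635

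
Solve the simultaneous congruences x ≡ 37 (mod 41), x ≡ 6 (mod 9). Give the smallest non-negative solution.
x ≡ 78 (mod 369); the representative in [0, 369) is 78

The moduli 41, 9 are pairwise coprime, so by the CRT there is a unique solution mod 41·9 = 369.
Solve by successive substitution. Start with x ≡ 37 (mod 41).
  Combine with x ≡ 6 (mod 9): write x = 37 + 41·t and require 37 + 41·t ≡ 6 (mod 9), i.e. 41·t ≡ 6 − 37 ≡ 5 (mod 9). Since 41^(−1) ≡ 2 (mod 9) (41 ≡ 5 (mod 9)), t ≡ 2·5 ≡ 1 (mod 9). So x ≡ 37 + 41·1 = 78 (mod 369).
Unique solution in [0, 369): x = 78.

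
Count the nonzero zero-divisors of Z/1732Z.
Z/1732Z has 867 nonzero zero-divisors

In Z/1732Z each nonzero element is either a unit (gcd with 1732 is 1) or a zero-divisor (gcd > 1). The number of units is φ(1732): factorise 1732 = 2^2 · 433, so φ(1732) = (2^2 − 2^1) · (433 − 1) = 2 · 432 = 864. The nonzero elements number 1732 − 1 = 1731. Hence the nonzero zero-divisors number 1731 − 864 = 867.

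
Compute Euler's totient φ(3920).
φ is multiplicative, with φ(p^e) = p^e − p^(e−1). Factorise 3920 = 2^4 · 5 · 7^2. Then
  φ(3920) = (2^4 − 2^3) · (5 − 1) · (7^2 − 7^1) = 8 · 4 · 42 = 1344.

Final answer: φ(3920) = 1344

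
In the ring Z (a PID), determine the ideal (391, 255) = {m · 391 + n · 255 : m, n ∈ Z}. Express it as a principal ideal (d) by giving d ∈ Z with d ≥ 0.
(391, 255) = (17); d = 17

In the PID Z, (a, b) is generated by gcd(a, b). Compute gcd(391, 255) with the extended Euclidean algorithm, tracking rows (r, s, t) with s·391 + t·255 = r:
  row A: (391, 1, 0)   [1·391 + 0·255 = 391]
  row B: (255, 0, 1)   [0·391 + 1·255 = 255]
  391 = 1·255 + 136   → row C = row A − 1·row B = (136, 1, −1)   [check: 1·391 − 1·255 = 136]
  255 = 1·136 + 119   → row D = row B − 1·row C = (119, −1, 2)   [check: −1·391 + 2·255 = 119]
  136 = 1·119 + 17   → row E = row C − 1·row D = (17, 2, −3)   [check: 2·391 − 3·255 = 17]
  119 = 7·17 + 0   → remainder 0, stop. gcd = 17 (last nonzero row E).
So gcd(391, 255) = 17, with Bézout identity 2·391 − 3·255 = 17. Containment (⊇): the Bézout identity exhibits 17 as an element of (391, 255), giving (17) ⊆ (391, 255). Containment (⊆): since 17 | 391 and 17 | 255 (391 = 17·23, 255 = 17·15), every Z-linear combination of 391 and 255 is divisible by 17, so (391, 255) ⊆ (17). Therefore (391, 255) = (17), d = 17.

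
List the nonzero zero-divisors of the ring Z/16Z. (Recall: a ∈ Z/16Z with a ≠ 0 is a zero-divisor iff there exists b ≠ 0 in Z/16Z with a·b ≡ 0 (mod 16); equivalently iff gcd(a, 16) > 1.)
nonzero zero-divisors of Z/16Z = {2, 4, 6, 8, 10, 12, 14}

An element a ∈ Z/16Z (with a ≠ 0) is a zero-divisor iff gcd(a, 16) > 1 (because a is a unit precisely when gcd(a, n) = 1, and in Z/nZ every nonzero, non-unit element is a zero-divisor). Scan a = 1, ..., 15 and keep those with gcd(a, 16) > 1:
  gcd(2, 16) = 2, gcd(4, 16) = 4, gcd(6, 16) = 2, gcd(8, 16) = 8, gcd(10, 16) = 2, gcd(12, 16) = 4, gcd(14, 16) = 2.
All other a ∈ {1, ..., 15} have gcd(a, 16) = 1 and are units. So the nonzero zero-divisors are exactly the 7 values of a appearing in this scan.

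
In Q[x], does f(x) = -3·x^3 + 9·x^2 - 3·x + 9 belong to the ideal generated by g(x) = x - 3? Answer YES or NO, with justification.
YES

In Q[x] the ideal (g) consists of all multiples of g, so f ∈ (g) iff g | f, i.e. iff the remainder of f on division by g is 0. Divide f by g (g is monic, so eliminate the leading term of the running remainder at each step):
  leading term -3·x^3: subtract (-3·x^2)·g(x) = -3·x^3 + 9·x^2, leaving 9 - 3·x
  leading term -3·x: subtract (-3)·g(x) = 9 - 3·x, leaving 0
The remainder is 0, so f(x) = g(x) · h(x) with h(x) = -3·x^2 - 3. Hence g | f, i.e. f ∈ (g).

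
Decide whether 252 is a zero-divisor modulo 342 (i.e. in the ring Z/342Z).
gcd(252, 342) = 18 > 1, so 252 is not a unit in Z/342Z. In Z/nZ every nonzero non-unit is a zero-divisor: explicitly, take b = 342/gcd = 19 ≠ 0 (mod 342); then 252·19 = 4788 = 14·342, i.e. 252·19 ≡ 0 (mod 342). So 252 is a zero-divisor.

Final answer: YES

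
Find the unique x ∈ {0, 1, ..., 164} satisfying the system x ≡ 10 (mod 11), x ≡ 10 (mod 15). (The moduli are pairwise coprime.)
The moduli 11, 15 are pairwise coprime, so by the CRT there is a unique solution mod 11·15 = 165.
Solve by successive substitution. Start with x ≡ 10 (mod 11).
  Combine with x ≡ 10 (mod 15): write x = 10 + 11·t and require 10 + 11·t ≡ 10 (mod 15), i.e. 11·t ≡ 10 − 10 ≡ 0 (mod 15). Since 11^(−1) ≡ 11 (mod 15), t ≡ 11·0 ≡ 0 (mod 15). So x ≡ 10 + 11·0 = 10 (mod 165).
Unique solution in [0, 165): x = 10.

Final answer: x ≡ 10 (mod 165); the representative in [0, 165) is 10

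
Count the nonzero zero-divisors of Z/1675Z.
In Z/1675Z each nonzero element is either a unit (gcd with 1675 is 1) or a zero-divisor (gcd > 1). The number of units is φ(1675): factorise 1675 = 5^2 · 67, so φ(1675) = (5^2 − 5^1) · (67 − 1) = 20 · 66 = 1320. The nonzero elements number 1675 − 1 = 1674. Hence the nonzero zero-divisors number 1674 − 1320 = 354.

Final answer: Z/1675Z has 354 nonzero zero-divisors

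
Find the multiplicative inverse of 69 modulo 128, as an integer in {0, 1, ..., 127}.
69^(−1) ≡ 13 (mod 128)

Apply the extended Euclidean algorithm to (128, 69), tracking rows (r, s, t) with s·128 + t·69 = r. Each division r_prev = q·r_cur + r_new produces the new row as (previous row) − q·(current row):
  row A: (128, 1, 0)   [1·128 + 0·69 = 128]
  row B: (69, 0, 1)   [0·128 + 1·69 = 69]
  128 = 1·69 + 59   → row C = row A − 1·row B = (59, 1, −1)   [check: 1·128 − 1·69 = 59]
  69 = 1·59 + 10   → row D = row B − 1·row C = (10, −1, 2)   [check: −1·128 + 2·69 = 10]
  59 = 5·10 + 9   → row E = row C − 5·row D = (9, 6, −11)   [check: 6·128 − 11·69 = 9]
  10 = 1·9 + 1   → row F = row D − 1·row E = (1, −7, 13)   [check: −7·128 + 13·69 = 1]
  9 = 9·1 + 0   → remainder 0, stop. gcd = 1 (last nonzero row F).
The gcd is 1, so 69 is invertible mod 128. The last nonzero row gives −7·128 + 13·69 = 1, so t = 13. So 69^(−1) ≡ 13 (mod 128). Verify: 69 · 13 = 897 ≡ 1 (mod 128). ✓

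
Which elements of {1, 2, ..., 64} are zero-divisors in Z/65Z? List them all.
An element a ∈ Z/65Z (with a ≠ 0) is a zero-divisor iff gcd(a, 65) > 1 (because a is a unit precisely when gcd(a, n) = 1, and in Z/nZ every nonzero, non-unit element is a zero-divisor). Scan a = 1, ..., 64 and keep those with gcd(a, 65) > 1:
  gcd(5, 65) = 5, gcd(10, 65) = 5, gcd(13, 65) = 13, gcd(15, 65) = 5, gcd(20, 65) = 5, gcd(25, 65) = 5, gcd(26, 65) = 13, gcd(30, 65) = 5, gcd(35, 65) = 5, gcd(39, 65) = 13, gcd(40, 65) = 5, gcd(45, 65) = 5, gcd(50, 65) = 5, gcd(52, 65) = 13, gcd(55, 65) = 5, gcd(60, 65) = 5.
All other a ∈ {1, ..., 64} have gcd(a, 65) = 1 and are units. So the nonzero zero-divisors are exactly the 16 values of a appearing in this scan.

Final answer: nonzero zero-divisors of Z/65Z = {5, 10, 13, 15, 20, 25, 26, 30, 35, 39, 40, 45, 50, 52, 55, 60}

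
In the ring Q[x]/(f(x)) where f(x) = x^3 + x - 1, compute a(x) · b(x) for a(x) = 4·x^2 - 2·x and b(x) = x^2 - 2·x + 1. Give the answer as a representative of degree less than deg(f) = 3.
First multiply in Q[x] without reducing: a · b = 4·x^4 - 10·x^3 + 8·x^2 - 2·x. Now divide by f(x) = x^3 + x - 1, eliminating the leading term at each step:
  leading term 4·x^4: subtract (4·x)·f(x) = 4·x^4 + 4·x^2 - 4·x, leaving -10·x^3 + 4·x^2 + 2·x
  leading term -10·x^3: subtract (-10)·f(x) = -10·x^3 - 10·x + 10, leaving 4·x^2 + 12·x - 10
The degree is now < 3, so this is the remainder. Hence a · b ≡ 4·x^2 + 12·x - 10 in Q[x]/(f).

Final answer: a · b ≡ 4·x^2 + 12·x - 10 (mod f(x))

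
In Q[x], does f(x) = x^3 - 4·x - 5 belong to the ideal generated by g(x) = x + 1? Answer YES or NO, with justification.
In Q[x] the ideal (g) consists of all multiples of g, so f ∈ (g) iff g | f, i.e. iff the remainder of f on division by g is 0. Divide f by g (g is monic, so eliminate the leading term of the running remainder at each step):
  leading term x^3: subtract (x^2)·g(x) = x^3 + x^2, leaving -x^2 - 4·x - 5
  leading term -x^2: subtract (-x)·g(x) = -x^2 - x, leaving -3·x - 5
  leading term -3·x: subtract (-3)·g(x) = -3·x - 3, leaving -2
The remainder r(x) = -2 ≠ 0 (and deg r < deg g), so g ∤ f, i.e. f ∉ (g).

Final answer: NO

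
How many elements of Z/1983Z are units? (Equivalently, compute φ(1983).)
Z/1983Z has φ(1983) = 1320 units

An element a ∈ Z/1983Z is a unit iff gcd(a, 1983) = 1, so the number of units is φ(1983). φ is multiplicative, with φ(p^e) = p^e − p^(e−1). Factorise 1983 = 3 · 661. Then
  φ(1983) = (3 − 1) · (661 − 1) = 2 · 660 = 1320.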